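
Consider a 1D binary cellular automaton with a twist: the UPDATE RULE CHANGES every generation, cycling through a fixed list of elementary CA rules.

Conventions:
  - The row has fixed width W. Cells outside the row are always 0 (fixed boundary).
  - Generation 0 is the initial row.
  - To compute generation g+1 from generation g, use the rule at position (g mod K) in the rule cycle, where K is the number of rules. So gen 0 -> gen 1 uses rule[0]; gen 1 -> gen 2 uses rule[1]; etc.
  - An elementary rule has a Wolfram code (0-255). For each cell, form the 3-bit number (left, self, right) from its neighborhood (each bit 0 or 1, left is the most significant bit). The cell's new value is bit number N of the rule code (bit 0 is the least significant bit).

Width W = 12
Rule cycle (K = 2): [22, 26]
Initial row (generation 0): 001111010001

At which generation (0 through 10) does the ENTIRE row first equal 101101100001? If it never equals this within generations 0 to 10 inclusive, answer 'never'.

Answer: never

Derivation:
Gen 0: 001111010001
Gen 1 (rule 22): 010000011011
Gen 2 (rule 26): 101000110010
Gen 3 (rule 22): 101101001111
Gen 4 (rule 26): 001000111000
Gen 5 (rule 22): 011101000100
Gen 6 (rule 26): 110000101010
Gen 7 (rule 22): 001001101011
Gen 8 (rule 26): 010111000010
Gen 9 (rule 22): 110000100111
Gen 10 (rule 26): 101001011100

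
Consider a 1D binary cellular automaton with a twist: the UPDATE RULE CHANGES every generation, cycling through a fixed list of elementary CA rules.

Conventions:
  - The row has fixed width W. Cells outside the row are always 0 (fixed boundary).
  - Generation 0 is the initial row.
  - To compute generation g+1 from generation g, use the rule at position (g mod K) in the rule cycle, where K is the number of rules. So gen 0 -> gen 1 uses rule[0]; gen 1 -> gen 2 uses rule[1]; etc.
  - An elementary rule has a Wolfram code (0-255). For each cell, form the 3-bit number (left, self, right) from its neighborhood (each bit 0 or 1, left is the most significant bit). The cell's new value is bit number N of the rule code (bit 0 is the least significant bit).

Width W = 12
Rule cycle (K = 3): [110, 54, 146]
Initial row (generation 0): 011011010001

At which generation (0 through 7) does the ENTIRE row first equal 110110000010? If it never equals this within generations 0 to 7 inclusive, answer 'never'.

Gen 0: 011011010001
Gen 1 (rule 110): 111111110011
Gen 2 (rule 54): 000000001100
Gen 3 (rule 146): 000000010010
Gen 4 (rule 110): 000000110110
Gen 5 (rule 54): 000001001001
Gen 6 (rule 146): 000010110110
Gen 7 (rule 110): 000111111110

Answer: never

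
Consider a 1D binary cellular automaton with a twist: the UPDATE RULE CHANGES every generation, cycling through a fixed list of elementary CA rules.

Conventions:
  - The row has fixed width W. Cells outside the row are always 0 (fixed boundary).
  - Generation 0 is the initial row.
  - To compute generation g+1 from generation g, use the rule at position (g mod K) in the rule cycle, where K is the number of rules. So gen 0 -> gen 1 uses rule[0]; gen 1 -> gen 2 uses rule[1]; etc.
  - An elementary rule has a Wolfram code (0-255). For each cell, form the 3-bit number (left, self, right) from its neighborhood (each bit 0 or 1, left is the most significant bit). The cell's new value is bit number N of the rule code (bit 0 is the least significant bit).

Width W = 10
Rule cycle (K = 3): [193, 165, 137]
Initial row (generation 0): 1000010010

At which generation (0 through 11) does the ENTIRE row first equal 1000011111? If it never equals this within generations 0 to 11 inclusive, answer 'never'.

Answer: 2

Derivation:
Gen 0: 1000010010
Gen 1 (rule 193): 0011000000
Gen 2 (rule 165): 1000011111
Gen 3 (rule 137): 0011011110
Gen 4 (rule 193): 1001001110
Gen 5 (rule 165): 1001000100
Gen 6 (rule 137): 0000010001
Gen 7 (rule 193): 1111000100
Gen 8 (rule 165): 0110010101
Gen 9 (rule 137): 0100000000
Gen 10 (rule 193): 0001111111
Gen 11 (rule 165): 1100111110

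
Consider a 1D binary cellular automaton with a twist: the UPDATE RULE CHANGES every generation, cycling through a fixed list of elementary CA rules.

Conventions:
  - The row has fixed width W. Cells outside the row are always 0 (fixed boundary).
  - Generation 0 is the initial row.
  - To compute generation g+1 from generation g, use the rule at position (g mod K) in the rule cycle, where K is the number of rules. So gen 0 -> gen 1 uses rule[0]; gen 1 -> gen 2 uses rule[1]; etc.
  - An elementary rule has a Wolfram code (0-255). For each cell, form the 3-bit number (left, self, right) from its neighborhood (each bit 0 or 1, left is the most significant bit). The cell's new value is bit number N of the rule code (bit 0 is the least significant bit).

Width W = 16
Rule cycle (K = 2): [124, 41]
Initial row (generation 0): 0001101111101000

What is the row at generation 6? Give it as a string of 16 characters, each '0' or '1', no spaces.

Gen 0: 0001101111101000
Gen 1 (rule 124): 0001111000111100
Gen 2 (rule 41): 1101000010100001
Gen 3 (rule 124): 1111100011110001
Gen 4 (rule 41): 1000001010000100
Gen 5 (rule 124): 1100001111000110
Gen 6 (rule 41): 1001101000010100

Answer: 1001101000010100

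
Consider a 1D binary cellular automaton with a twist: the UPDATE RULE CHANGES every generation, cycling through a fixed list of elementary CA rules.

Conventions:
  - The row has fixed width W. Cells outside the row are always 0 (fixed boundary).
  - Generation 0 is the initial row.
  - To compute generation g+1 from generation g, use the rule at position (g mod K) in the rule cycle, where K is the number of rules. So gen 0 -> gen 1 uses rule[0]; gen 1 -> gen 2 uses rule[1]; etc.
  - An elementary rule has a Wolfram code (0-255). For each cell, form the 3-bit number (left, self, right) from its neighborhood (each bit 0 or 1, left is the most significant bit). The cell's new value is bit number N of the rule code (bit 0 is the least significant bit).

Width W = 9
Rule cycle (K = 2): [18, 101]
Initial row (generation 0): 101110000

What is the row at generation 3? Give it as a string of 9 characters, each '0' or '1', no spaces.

Answer: 000000000

Derivation:
Gen 0: 101110000
Gen 1 (rule 18): 000001000
Gen 2 (rule 101): 111101011
Gen 3 (rule 18): 000000000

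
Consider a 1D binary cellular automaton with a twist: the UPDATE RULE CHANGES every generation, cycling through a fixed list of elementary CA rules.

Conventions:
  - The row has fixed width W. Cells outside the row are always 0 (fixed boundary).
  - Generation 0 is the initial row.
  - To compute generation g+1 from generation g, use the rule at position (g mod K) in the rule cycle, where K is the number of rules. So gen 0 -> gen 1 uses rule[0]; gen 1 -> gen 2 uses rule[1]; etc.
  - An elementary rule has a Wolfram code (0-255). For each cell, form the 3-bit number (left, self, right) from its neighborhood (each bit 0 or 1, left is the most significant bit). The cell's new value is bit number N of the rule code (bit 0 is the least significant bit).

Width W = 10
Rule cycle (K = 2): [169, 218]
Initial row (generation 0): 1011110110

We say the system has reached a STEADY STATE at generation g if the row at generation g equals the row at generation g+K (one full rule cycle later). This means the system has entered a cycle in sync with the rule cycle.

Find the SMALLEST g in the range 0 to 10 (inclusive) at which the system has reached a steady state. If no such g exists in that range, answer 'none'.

Gen 0: 1011110110
Gen 1 (rule 169): 0111101100
Gen 2 (rule 218): 1111101110
Gen 3 (rule 169): 1111011100
Gen 4 (rule 218): 1111011110
Gen 5 (rule 169): 1110111100
Gen 6 (rule 218): 1110111110
Gen 7 (rule 169): 1101111100
Gen 8 (rule 218): 1101111110
Gen 9 (rule 169): 1011111100
Gen 10 (rule 218): 0011111110
Gen 11 (rule 169): 1011111100
Gen 12 (rule 218): 0011111110

Answer: 9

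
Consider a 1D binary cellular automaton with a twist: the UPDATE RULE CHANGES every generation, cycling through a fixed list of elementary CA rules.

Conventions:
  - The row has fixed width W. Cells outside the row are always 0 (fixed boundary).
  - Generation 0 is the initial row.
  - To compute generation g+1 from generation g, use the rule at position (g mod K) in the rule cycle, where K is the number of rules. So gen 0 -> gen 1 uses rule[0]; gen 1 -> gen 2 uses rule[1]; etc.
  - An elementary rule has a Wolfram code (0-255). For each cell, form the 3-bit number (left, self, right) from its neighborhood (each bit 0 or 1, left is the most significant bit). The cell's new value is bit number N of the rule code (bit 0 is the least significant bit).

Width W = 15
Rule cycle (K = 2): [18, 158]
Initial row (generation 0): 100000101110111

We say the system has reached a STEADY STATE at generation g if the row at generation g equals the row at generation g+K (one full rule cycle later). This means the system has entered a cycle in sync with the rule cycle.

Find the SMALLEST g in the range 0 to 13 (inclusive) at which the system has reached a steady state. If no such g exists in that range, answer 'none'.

Answer: 11

Derivation:
Gen 0: 100000101110111
Gen 1 (rule 18): 010001000000000
Gen 2 (rule 158): 111011100000000
Gen 3 (rule 18): 000000010000000
Gen 4 (rule 158): 000000111000000
Gen 5 (rule 18): 000001000100000
Gen 6 (rule 158): 000011101110000
Gen 7 (rule 18): 000100000001000
Gen 8 (rule 158): 001110000011100
Gen 9 (rule 18): 010001000100010
Gen 10 (rule 158): 111011101110111
Gen 11 (rule 18): 000000000000000
Gen 12 (rule 158): 000000000000000
Gen 13 (rule 18): 000000000000000
Gen 14 (rule 158): 000000000000000
Gen 15 (rule 18): 000000000000000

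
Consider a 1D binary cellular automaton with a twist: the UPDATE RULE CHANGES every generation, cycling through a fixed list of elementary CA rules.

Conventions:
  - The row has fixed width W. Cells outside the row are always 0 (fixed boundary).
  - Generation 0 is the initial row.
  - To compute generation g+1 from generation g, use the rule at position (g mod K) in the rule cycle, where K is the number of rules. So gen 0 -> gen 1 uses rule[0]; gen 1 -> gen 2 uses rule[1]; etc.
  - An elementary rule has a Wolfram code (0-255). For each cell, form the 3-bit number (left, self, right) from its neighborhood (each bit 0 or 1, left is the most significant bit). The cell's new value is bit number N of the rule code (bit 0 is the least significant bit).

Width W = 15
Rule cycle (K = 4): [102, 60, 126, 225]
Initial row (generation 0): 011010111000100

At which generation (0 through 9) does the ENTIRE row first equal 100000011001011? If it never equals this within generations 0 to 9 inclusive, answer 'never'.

Answer: 9

Derivation:
Gen 0: 011010111000100
Gen 1 (rule 102): 101111001001100
Gen 2 (rule 60): 111000101101010
Gen 3 (rule 126): 101101111111111
Gen 4 (rule 225): 010110111111111
Gen 5 (rule 102): 111011000000001
Gen 6 (rule 60): 100110100000001
Gen 7 (rule 126): 111111110000011
Gen 8 (rule 225): 011111110111001
Gen 9 (rule 102): 100000011001011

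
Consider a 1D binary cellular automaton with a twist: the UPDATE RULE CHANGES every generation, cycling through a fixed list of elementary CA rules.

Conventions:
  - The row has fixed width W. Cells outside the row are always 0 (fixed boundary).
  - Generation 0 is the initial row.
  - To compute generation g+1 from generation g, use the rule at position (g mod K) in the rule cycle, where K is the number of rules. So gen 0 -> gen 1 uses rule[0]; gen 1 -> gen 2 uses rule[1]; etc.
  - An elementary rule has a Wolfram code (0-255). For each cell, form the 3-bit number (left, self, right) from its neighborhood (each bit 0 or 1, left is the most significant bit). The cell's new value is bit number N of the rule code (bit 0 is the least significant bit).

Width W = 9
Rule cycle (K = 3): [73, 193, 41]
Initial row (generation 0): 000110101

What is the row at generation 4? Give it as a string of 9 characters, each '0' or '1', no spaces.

Answer: 111101101

Derivation:
Gen 0: 000110101
Gen 1 (rule 73): 110110000
Gen 2 (rule 193): 010010111
Gen 3 (rule 41): 000001100
Gen 4 (rule 73): 111101101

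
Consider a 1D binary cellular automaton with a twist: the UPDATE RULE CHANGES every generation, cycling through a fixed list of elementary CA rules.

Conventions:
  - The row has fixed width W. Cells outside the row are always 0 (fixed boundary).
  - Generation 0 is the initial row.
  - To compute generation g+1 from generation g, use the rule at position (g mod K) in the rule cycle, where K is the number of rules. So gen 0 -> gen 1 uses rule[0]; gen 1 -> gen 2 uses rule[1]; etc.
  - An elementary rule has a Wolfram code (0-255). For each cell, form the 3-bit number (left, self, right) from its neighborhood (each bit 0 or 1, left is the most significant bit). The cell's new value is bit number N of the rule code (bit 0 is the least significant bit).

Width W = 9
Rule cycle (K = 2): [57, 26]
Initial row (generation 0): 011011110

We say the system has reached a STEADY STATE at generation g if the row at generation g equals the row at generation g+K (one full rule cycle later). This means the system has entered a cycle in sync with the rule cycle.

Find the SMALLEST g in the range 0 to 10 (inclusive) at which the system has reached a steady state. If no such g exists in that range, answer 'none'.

Gen 0: 011011110
Gen 1 (rule 57): 010110001
Gen 2 (rule 26): 100101010
Gen 3 (rule 57): 010010101
Gen 4 (rule 26): 101100000
Gen 5 (rule 57): 011011111
Gen 6 (rule 26): 110010000
Gen 7 (rule 57): 101001111
Gen 8 (rule 26): 000111000
Gen 9 (rule 57): 110100111
Gen 10 (rule 26): 100011100
Gen 11 (rule 57): 011010011
Gen 12 (rule 26): 110001110

Answer: none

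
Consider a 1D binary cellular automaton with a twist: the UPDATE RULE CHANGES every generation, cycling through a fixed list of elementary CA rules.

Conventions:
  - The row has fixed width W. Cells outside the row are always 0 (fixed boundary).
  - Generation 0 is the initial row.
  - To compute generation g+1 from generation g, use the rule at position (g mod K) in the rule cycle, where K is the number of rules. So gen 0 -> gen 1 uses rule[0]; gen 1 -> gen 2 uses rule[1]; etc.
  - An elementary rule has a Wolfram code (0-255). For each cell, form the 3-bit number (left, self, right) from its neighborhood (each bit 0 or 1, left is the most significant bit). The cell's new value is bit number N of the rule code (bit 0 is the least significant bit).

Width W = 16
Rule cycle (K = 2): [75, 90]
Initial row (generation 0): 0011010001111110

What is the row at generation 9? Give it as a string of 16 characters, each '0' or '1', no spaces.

Gen 0: 0011010001111110
Gen 1 (rule 75): 1111000111000010
Gen 2 (rule 90): 1001101101100101
Gen 3 (rule 75): 0011101101101000
Gen 4 (rule 90): 0110101101100100
Gen 5 (rule 75): 1110001101101001
Gen 6 (rule 90): 1011011101100110
Gen 7 (rule 75): 0011010101101110
Gen 8 (rule 90): 0111000001101011
Gen 9 (rule 75): 1101011111100011

Answer: 1101011111100011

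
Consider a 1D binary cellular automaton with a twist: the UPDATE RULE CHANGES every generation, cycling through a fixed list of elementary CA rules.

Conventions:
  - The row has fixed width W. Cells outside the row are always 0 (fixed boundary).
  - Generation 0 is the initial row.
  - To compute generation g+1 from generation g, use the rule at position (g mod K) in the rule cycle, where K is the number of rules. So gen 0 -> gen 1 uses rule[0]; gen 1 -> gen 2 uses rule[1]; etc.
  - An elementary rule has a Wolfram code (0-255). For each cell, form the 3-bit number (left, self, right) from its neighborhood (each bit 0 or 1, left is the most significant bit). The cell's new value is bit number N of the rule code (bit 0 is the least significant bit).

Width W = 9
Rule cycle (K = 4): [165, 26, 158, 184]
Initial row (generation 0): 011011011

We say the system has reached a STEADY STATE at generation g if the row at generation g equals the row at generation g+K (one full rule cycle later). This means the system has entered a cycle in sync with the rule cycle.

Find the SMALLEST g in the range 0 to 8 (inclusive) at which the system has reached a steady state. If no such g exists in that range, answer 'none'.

Answer: 6

Derivation:
Gen 0: 011011011
Gen 1 (rule 165): 000100100
Gen 2 (rule 26): 001011010
Gen 3 (rule 158): 011010011
Gen 4 (rule 184): 010101010
Gen 5 (rule 165): 011111110
Gen 6 (rule 26): 110000001
Gen 7 (rule 158): 101000011
Gen 8 (rule 184): 010100010
Gen 9 (rule 165): 011101010
Gen 10 (rule 26): 110000001
Gen 11 (rule 158): 101000011
Gen 12 (rule 184): 010100010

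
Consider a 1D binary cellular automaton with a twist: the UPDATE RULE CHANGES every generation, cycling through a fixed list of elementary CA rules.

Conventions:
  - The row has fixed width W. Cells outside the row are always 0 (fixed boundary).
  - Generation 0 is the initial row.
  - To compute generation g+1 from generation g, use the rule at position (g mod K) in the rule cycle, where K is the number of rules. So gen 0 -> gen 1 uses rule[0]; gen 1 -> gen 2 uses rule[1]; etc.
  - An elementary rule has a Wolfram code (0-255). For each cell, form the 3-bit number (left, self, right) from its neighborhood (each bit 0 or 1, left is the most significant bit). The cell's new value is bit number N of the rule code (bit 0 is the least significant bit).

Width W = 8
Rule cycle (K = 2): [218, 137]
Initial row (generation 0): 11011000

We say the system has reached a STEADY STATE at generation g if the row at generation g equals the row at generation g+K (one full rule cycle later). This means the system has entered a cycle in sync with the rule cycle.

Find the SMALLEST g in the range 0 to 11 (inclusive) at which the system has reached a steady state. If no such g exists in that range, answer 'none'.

Answer: 5

Derivation:
Gen 0: 11011000
Gen 1 (rule 218): 11011100
Gen 2 (rule 137): 10011001
Gen 3 (rule 218): 01111110
Gen 4 (rule 137): 01111100
Gen 5 (rule 218): 11111110
Gen 6 (rule 137): 11111100
Gen 7 (rule 218): 11111110
Gen 8 (rule 137): 11111100
Gen 9 (rule 218): 11111110
Gen 10 (rule 137): 11111100
Gen 11 (rule 218): 11111110
Gen 12 (rule 137): 11111100
Gen 13 (rule 218): 11111110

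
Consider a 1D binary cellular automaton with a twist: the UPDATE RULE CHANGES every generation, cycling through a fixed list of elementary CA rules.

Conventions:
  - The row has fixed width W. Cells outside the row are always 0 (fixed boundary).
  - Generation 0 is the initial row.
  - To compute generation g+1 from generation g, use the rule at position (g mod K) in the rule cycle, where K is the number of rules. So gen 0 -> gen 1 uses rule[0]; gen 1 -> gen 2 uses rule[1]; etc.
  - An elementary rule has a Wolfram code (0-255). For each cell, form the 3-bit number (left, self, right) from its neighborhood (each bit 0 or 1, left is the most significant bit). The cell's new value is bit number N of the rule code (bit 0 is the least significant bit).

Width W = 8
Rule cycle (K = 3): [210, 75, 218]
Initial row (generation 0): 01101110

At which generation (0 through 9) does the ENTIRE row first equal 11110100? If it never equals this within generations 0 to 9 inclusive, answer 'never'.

Gen 0: 01101110
Gen 1 (rule 210): 10100111
Gen 2 (rule 75): 00001101
Gen 3 (rule 218): 00011100
Gen 4 (rule 210): 00101110
Gen 5 (rule 75): 11001010
Gen 6 (rule 218): 11110001
Gen 7 (rule 210): 01111010
Gen 8 (rule 75): 11001000
Gen 9 (rule 218): 11110100

Answer: 9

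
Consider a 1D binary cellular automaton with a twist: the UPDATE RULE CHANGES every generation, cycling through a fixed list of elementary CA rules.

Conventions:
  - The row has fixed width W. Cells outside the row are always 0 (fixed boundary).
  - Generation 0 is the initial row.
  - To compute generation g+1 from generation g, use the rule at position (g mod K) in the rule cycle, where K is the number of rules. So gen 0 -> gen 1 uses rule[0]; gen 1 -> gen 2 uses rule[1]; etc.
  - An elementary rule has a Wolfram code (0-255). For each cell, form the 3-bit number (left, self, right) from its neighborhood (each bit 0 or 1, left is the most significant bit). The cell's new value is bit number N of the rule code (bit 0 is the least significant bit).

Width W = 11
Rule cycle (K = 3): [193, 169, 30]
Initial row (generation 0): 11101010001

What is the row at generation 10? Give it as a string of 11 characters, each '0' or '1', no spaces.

Answer: 10010011101

Derivation:
Gen 0: 11101010001
Gen 1 (rule 193): 01100000100
Gen 2 (rule 169): 01001110001
Gen 3 (rule 30): 11111001011
Gen 4 (rule 193): 01111000001
Gen 5 (rule 169): 01110011100
Gen 6 (rule 30): 11001110010
Gen 7 (rule 193): 01000110000
Gen 8 (rule 169): 00010100111
Gen 9 (rule 30): 00110111100
Gen 10 (rule 193): 10010011101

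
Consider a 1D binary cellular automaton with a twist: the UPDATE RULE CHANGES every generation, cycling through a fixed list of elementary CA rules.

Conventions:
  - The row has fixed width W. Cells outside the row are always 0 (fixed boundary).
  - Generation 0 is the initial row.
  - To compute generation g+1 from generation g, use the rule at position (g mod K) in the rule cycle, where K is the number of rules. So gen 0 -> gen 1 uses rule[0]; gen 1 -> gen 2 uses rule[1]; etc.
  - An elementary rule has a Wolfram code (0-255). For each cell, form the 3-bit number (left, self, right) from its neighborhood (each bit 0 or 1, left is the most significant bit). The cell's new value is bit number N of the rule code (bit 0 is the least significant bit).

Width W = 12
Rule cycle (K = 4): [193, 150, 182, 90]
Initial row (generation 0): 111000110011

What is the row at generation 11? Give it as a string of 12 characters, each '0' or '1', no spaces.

Answer: 001010111001

Derivation:
Gen 0: 111000110011
Gen 1 (rule 193): 011010010001
Gen 2 (rule 150): 100011111011
Gen 3 (rule 182): 110101110100
Gen 4 (rule 90): 110001010010
Gen 5 (rule 193): 010100000000
Gen 6 (rule 150): 110110000000
Gen 7 (rule 182): 001001000000
Gen 8 (rule 90): 010110100000
Gen 9 (rule 193): 000010001111
Gen 10 (rule 150): 000111010110
Gen 11 (rule 182): 001010111001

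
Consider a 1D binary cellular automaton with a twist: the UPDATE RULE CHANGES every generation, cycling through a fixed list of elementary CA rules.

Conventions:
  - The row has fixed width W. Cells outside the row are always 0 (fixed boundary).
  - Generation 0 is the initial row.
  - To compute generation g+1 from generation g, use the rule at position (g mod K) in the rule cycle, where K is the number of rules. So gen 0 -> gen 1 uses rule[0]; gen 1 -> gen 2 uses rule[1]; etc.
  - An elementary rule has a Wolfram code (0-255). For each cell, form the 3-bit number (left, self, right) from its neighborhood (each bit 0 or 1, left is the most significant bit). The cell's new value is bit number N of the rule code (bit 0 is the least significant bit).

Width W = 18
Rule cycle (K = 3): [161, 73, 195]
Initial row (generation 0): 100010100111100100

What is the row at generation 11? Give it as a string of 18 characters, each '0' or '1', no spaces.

Answer: 011000000110110111

Derivation:
Gen 0: 100010100111100100
Gen 1 (rule 161): 001001000011000001
Gen 2 (rule 73): 100000011011011100
Gen 3 (rule 195): 001111101001001101
Gen 4 (rule 161): 100111010000000010
Gen 5 (rule 73): 000101000111111000
Gen 6 (rule 195): 111000011011111011
Gen 7 (rule 161): 010011000101110100
Gen 8 (rule 73): 000011010001010001
Gen 9 (rule 195): 111101000110000110
Gen 10 (rule 161): 011010010000110000
Gen 11 (rule 73): 011000000110110111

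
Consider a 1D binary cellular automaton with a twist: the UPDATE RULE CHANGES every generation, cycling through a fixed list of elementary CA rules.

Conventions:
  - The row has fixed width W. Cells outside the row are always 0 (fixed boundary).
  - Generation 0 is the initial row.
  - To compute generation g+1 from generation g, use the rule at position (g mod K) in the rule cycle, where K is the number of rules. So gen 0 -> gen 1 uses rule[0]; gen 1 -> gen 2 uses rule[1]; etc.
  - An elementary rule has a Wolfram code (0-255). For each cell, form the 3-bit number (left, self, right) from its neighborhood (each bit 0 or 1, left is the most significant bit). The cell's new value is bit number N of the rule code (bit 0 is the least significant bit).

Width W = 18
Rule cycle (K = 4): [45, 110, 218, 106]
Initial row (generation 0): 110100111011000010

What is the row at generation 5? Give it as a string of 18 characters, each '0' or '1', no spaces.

Answer: 100100000110001101

Derivation:
Gen 0: 110100111011000010
Gen 1 (rule 45): 101100100110011010
Gen 2 (rule 110): 111101101110111110
Gen 3 (rule 218): 111101101110111111
Gen 4 (rule 106): 100111111011100001
Gen 5 (rule 45): 100100000110001101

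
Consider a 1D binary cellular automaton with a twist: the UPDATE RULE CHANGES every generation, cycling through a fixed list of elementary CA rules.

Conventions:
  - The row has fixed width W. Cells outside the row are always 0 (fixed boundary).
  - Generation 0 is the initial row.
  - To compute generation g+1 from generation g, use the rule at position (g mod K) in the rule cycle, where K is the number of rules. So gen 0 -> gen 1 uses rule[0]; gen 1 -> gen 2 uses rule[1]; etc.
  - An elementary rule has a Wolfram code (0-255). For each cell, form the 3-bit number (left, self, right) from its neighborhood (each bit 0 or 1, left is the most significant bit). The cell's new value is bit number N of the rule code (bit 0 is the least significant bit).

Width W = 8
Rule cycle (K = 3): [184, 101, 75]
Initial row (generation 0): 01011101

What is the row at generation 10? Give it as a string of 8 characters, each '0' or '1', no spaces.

Answer: 00010110

Derivation:
Gen 0: 01011101
Gen 1 (rule 184): 00111010
Gen 2 (rule 101): 10001110
Gen 3 (rule 75): 00111010
Gen 4 (rule 184): 00110101
Gen 5 (rule 101): 10011111
Gen 6 (rule 75): 00110001
Gen 7 (rule 184): 00101000
Gen 8 (rule 101): 10111011
Gen 9 (rule 75): 00101011
Gen 10 (rule 184): 00010110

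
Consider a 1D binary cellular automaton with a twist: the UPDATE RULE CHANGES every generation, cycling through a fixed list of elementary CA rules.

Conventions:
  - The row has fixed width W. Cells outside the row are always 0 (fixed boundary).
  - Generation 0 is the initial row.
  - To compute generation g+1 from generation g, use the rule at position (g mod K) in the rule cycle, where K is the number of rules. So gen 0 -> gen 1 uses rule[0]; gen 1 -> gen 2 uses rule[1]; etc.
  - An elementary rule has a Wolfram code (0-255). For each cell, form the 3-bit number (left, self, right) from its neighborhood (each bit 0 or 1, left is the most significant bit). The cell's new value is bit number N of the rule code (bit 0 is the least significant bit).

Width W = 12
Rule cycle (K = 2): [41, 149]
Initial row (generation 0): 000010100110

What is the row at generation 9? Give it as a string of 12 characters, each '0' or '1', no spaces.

Gen 0: 000010100110
Gen 1 (rule 41): 111001000100
Gen 2 (rule 149): 010101110111
Gen 3 (rule 41): 001011001100
Gen 4 (rule 149): 101000100011
Gen 5 (rule 41): 010010001010
Gen 6 (rule 149): 011011101011
Gen 7 (rule 41): 010110010110
Gen 8 (rule 149): 010001010001
Gen 9 (rule 41): 000100100100

Answer: 000100100100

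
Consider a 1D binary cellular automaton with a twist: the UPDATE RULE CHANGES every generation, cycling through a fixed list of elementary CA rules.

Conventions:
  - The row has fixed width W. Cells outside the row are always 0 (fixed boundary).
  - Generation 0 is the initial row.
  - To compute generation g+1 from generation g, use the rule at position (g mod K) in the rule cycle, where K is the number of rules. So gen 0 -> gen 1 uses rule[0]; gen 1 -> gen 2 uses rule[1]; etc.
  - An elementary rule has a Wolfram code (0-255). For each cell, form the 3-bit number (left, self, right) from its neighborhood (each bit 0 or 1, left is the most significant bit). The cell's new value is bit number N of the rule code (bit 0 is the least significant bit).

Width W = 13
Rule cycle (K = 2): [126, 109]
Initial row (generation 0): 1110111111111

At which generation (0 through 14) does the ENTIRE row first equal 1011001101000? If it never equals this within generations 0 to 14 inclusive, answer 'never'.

Answer: never

Derivation:
Gen 0: 1110111111111
Gen 1 (rule 126): 1011100000001
Gen 2 (rule 109): 1110101111101
Gen 3 (rule 126): 1011111000111
Gen 4 (rule 109): 1110001010101
Gen 5 (rule 126): 1011011111111
Gen 6 (rule 109): 1111110000001
Gen 7 (rule 126): 1000011000011
Gen 8 (rule 109): 1011011011011
Gen 9 (rule 126): 1111111111111
Gen 10 (rule 109): 1000000000001
Gen 11 (rule 126): 1100000000011
Gen 12 (rule 109): 1101111111011
Gen 13 (rule 126): 1111000001111
Gen 14 (rule 109): 1001011101001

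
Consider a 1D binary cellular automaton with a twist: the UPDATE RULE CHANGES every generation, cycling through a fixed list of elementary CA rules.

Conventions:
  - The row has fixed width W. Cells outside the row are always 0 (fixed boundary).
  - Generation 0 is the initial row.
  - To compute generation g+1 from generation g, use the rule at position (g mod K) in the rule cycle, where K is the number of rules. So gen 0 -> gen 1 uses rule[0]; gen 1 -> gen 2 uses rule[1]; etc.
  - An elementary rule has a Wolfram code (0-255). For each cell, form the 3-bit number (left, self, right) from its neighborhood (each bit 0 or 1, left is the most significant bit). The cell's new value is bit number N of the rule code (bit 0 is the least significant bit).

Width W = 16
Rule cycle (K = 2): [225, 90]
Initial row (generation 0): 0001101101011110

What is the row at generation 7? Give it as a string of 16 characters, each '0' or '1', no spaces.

Gen 0: 0001101101011110
Gen 1 (rule 225): 1100110110101110
Gen 2 (rule 90): 1111110110001011
Gen 3 (rule 225): 0111111010100101
Gen 4 (rule 90): 1100001000011000
Gen 5 (rule 225): 0101100011001011
Gen 6 (rule 90): 1001110111110011
Gen 7 (rule 225): 0000111011110001

Answer: 0000111011110001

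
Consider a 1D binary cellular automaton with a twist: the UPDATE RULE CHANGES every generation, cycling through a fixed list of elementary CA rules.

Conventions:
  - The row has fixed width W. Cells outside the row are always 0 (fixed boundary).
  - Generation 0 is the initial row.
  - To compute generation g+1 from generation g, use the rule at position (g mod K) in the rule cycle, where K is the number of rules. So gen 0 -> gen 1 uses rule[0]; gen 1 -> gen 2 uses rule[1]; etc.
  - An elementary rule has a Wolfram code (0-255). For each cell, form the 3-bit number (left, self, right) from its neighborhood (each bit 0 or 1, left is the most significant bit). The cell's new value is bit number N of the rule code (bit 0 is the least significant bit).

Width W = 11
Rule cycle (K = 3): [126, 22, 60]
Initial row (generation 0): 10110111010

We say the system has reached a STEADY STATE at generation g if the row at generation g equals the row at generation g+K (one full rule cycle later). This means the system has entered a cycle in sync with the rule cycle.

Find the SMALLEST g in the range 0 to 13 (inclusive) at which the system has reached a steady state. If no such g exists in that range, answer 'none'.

Gen 0: 10110111010
Gen 1 (rule 126): 11111101111
Gen 2 (rule 22): 00000000000
Gen 3 (rule 60): 00000000000
Gen 4 (rule 126): 00000000000
Gen 5 (rule 22): 00000000000
Gen 6 (rule 60): 00000000000
Gen 7 (rule 126): 00000000000
Gen 8 (rule 22): 00000000000
Gen 9 (rule 60): 00000000000
Gen 10 (rule 126): 00000000000
Gen 11 (rule 22): 00000000000
Gen 12 (rule 60): 00000000000
Gen 13 (rule 126): 00000000000
Gen 14 (rule 22): 00000000000
Gen 15 (rule 60): 00000000000
Gen 16 (rule 126): 00000000000

Answer: 2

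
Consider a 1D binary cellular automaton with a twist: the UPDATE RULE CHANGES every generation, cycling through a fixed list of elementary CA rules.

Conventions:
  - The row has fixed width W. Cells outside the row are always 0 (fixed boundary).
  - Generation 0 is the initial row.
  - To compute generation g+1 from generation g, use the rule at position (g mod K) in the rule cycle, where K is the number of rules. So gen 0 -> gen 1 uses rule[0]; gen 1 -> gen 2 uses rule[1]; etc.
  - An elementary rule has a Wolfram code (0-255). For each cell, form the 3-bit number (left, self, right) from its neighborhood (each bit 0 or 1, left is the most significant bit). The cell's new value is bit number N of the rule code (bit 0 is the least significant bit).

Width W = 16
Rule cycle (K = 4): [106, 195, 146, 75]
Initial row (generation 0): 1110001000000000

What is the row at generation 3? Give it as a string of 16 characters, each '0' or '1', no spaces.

Gen 0: 1110001000000000
Gen 1 (rule 106): 1010010000000000
Gen 2 (rule 195): 0000100111111111
Gen 3 (rule 146): 0001011011111110

Answer: 0001011011111110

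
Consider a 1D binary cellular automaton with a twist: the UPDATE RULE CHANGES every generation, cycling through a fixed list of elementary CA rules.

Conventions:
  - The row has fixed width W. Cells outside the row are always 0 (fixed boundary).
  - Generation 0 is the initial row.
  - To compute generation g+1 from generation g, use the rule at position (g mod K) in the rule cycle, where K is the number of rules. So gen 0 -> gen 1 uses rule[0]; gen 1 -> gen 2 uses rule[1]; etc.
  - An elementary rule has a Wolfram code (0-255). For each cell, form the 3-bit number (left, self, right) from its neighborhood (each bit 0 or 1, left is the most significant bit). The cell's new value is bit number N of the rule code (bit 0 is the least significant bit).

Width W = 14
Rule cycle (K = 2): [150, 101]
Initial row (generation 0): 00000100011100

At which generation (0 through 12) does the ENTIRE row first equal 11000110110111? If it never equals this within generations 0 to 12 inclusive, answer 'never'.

Gen 0: 00000100011100
Gen 1 (rule 150): 00001110101010
Gen 2 (rule 101): 11100011111110
Gen 3 (rule 150): 01010101111101
Gen 4 (rule 101): 01111110000111
Gen 5 (rule 150): 10111101001010
Gen 6 (rule 101): 11000111001110
Gen 7 (rule 150): 00101010110101
Gen 8 (rule 101): 10111111011111
Gen 9 (rule 150): 10011110001110
Gen 10 (rule 101): 10000010100010
Gen 11 (rule 150): 11000110110111
Gen 12 (rule 101): 01010011011001

Answer: 11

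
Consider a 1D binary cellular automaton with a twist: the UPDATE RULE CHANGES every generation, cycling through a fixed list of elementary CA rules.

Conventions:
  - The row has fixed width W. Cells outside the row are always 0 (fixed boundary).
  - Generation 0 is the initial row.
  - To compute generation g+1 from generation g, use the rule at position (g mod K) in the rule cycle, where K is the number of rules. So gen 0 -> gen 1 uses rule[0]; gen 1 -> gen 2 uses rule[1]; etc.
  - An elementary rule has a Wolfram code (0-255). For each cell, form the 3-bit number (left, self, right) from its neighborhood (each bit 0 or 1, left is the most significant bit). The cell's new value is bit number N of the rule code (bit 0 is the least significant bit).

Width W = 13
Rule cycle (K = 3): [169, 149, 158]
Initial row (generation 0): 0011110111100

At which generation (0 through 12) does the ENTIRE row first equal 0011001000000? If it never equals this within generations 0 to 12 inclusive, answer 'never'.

Gen 0: 0011110111100
Gen 1 (rule 169): 1011101111001
Gen 2 (rule 149): 1001000110101
Gen 3 (rule 158): 1111101100101
Gen 4 (rule 169): 1111011000010
Gen 5 (rule 149): 0110000111011
Gen 6 (rule 158): 1101001110010
Gen 7 (rule 169): 1010001100000
Gen 8 (rule 149): 1011100011111
Gen 9 (rule 158): 1011010111110
Gen 10 (rule 169): 0110101111100
Gen 11 (rule 149): 0000100111011
Gen 12 (rule 158): 0001111110010

Answer: never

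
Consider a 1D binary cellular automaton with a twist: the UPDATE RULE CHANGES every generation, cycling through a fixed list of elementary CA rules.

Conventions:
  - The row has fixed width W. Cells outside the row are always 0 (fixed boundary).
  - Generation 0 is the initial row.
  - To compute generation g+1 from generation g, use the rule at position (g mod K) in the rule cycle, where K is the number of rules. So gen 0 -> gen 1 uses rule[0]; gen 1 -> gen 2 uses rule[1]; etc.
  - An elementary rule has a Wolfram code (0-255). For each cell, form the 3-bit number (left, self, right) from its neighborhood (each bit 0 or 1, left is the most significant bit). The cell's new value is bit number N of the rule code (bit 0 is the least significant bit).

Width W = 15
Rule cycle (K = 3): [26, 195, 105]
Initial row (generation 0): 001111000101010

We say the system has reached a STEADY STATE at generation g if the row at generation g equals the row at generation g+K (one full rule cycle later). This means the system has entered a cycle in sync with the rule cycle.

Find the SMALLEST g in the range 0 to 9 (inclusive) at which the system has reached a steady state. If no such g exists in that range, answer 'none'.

Gen 0: 001111000101010
Gen 1 (rule 26): 011000101000001
Gen 2 (rule 195): 101011000011110
Gen 3 (rule 105): 010111011010010
Gen 4 (rule 26): 100100010001101
Gen 5 (rule 195): 001001100110100
Gen 6 (rule 105): 100001100111001
Gen 7 (rule 26): 010011011100110
Gen 8 (rule 195): 100101001101010
Gen 9 (rule 105): 000010001110100
Gen 10 (rule 26): 000101011000010
Gen 11 (rule 195): 111000001011100
Gen 12 (rule 105): 101011100110101

Answer: none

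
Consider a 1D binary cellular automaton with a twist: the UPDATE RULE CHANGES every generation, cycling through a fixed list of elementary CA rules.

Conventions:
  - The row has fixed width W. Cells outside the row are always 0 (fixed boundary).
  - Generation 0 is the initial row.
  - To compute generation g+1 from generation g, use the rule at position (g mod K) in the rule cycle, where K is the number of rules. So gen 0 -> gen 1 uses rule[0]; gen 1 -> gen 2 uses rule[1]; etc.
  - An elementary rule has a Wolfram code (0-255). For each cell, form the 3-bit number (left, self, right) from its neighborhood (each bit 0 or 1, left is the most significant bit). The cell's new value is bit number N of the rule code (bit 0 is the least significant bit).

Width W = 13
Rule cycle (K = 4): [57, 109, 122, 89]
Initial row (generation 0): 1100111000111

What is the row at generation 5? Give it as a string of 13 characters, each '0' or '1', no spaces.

Answer: 0101010101100

Derivation:
Gen 0: 1100111000111
Gen 1 (rule 57): 1010100110100
Gen 2 (rule 109): 1111100111101
Gen 3 (rule 122): 1000111100110
Gen 4 (rule 89): 0110100110111
Gen 5 (rule 57): 0101010101100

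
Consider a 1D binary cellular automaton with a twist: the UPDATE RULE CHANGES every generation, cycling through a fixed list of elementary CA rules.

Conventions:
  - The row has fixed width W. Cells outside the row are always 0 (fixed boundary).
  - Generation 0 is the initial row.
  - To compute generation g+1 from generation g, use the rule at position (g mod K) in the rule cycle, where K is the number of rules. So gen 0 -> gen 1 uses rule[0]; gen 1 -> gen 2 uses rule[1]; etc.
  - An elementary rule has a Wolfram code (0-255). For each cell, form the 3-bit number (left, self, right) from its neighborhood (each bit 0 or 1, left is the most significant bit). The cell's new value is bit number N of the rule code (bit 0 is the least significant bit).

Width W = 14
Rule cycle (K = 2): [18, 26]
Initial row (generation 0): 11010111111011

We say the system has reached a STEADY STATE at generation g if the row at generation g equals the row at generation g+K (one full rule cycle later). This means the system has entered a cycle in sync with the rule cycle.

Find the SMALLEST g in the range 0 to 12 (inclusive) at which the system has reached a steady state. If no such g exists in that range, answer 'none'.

Gen 0: 11010111111011
Gen 1 (rule 18): 00000000000000
Gen 2 (rule 26): 00000000000000
Gen 3 (rule 18): 00000000000000
Gen 4 (rule 26): 00000000000000
Gen 5 (rule 18): 00000000000000
Gen 6 (rule 26): 00000000000000
Gen 7 (rule 18): 00000000000000
Gen 8 (rule 26): 00000000000000
Gen 9 (rule 18): 00000000000000
Gen 10 (rule 26): 00000000000000
Gen 11 (rule 18): 00000000000000
Gen 12 (rule 26): 00000000000000
Gen 13 (rule 18): 00000000000000
Gen 14 (rule 26): 00000000000000

Answer: 1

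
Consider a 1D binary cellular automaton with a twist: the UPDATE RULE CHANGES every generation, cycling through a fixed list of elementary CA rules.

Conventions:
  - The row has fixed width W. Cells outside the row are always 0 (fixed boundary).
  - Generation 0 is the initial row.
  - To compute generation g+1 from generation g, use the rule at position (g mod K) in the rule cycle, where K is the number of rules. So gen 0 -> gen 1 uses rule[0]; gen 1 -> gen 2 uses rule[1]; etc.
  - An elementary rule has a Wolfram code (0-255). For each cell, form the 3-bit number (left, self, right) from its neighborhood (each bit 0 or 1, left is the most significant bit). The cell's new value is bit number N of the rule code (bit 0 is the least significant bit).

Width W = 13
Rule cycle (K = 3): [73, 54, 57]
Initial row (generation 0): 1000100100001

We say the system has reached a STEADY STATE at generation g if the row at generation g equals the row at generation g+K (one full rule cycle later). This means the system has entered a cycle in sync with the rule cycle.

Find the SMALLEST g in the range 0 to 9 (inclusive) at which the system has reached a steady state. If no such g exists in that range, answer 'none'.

Answer: none

Derivation:
Gen 0: 1000100100001
Gen 1 (rule 73): 0010000001100
Gen 2 (rule 54): 0111000010010
Gen 3 (rule 57): 0100111001001
Gen 4 (rule 73): 0000101000000
Gen 5 (rule 54): 0001111100000
Gen 6 (rule 57): 1101000011111
Gen 7 (rule 73): 1100011010001
Gen 8 (rule 54): 0010100111011
Gen 9 (rule 57): 1001010100110
Gen 10 (rule 73): 0000000000110
Gen 11 (rule 54): 0000000001001
Gen 12 (rule 57): 1111111100100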